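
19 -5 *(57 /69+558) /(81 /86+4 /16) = -2325.34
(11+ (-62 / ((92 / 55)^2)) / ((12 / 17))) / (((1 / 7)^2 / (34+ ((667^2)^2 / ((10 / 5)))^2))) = -1987807128734144792718296706823 / 203136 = -9785597475258668048589599.00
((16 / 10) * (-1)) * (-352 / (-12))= -704 / 15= -46.93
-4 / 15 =-0.27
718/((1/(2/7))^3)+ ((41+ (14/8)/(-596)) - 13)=36587231/817712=44.74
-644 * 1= -644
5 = 5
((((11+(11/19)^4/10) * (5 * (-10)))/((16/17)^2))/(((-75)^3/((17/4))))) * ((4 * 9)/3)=7833478807/104256800000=0.08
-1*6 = -6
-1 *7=-7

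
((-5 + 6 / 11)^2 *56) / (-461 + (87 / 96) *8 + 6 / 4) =-537824 / 218889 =-2.46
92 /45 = 2.04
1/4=0.25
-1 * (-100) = 100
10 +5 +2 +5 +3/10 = 223/10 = 22.30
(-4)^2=16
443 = 443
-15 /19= -0.79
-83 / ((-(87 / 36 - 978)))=-996 / 11707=-0.09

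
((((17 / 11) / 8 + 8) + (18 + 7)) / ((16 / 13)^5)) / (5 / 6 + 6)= 3253640559 / 1891631104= 1.72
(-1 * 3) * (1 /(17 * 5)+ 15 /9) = -5.04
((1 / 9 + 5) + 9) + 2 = 145 / 9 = 16.11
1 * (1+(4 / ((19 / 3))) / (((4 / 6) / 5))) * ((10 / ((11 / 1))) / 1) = 1090 / 209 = 5.22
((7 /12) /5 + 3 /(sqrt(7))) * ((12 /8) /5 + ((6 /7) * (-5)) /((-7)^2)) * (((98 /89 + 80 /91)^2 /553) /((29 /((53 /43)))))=828175865319 /110820592322207950 + 14907165575742 * sqrt(7) /543020902378818955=0.00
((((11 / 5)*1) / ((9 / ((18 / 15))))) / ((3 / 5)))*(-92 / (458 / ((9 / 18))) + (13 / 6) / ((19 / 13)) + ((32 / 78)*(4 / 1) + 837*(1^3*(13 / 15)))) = 1510732399 / 4242225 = 356.12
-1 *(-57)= 57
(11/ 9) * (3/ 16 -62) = -10879/ 144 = -75.55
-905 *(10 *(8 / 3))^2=-5792000 / 9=-643555.56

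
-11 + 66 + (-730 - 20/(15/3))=-679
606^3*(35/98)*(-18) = -1430646531.43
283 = 283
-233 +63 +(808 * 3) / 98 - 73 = -10695 / 49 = -218.27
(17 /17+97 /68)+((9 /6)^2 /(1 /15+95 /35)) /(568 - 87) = 23190645 /9550736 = 2.43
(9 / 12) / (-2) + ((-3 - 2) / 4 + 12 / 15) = -33 / 40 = -0.82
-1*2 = -2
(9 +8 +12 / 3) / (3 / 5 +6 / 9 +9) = 45 / 22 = 2.05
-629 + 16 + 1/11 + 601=-131/11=-11.91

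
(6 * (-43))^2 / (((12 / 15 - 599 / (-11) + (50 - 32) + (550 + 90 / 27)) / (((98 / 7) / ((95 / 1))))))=30752568 / 1964353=15.66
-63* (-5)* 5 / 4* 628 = 247275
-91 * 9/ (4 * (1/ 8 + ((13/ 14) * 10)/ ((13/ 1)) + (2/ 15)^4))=-580466250/ 2380271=-243.87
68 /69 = 0.99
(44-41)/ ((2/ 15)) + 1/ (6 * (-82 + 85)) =203/ 9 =22.56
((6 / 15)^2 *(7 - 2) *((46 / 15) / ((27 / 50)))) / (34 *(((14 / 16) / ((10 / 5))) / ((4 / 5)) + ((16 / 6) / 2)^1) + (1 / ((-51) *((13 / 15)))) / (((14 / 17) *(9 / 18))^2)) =7501312 / 105329943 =0.07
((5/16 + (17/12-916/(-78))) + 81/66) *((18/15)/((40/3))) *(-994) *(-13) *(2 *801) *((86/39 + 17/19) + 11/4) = 696479634398583/4347200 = 160213386.64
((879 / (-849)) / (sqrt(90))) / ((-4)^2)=-293 * sqrt(10) / 135840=-0.01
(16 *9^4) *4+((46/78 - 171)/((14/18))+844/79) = 3017191558/7189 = 419695.58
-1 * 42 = -42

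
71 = 71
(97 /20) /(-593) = -97 /11860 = -0.01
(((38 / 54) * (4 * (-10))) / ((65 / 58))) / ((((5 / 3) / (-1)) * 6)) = 4408 / 1755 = 2.51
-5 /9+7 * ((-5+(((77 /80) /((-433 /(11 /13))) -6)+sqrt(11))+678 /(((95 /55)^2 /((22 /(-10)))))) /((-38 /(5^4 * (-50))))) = -16353208645173005 /5559740784+109375 * sqrt(11) /19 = -2922269.29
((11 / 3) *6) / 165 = 2 / 15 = 0.13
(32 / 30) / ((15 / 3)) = 16 / 75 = 0.21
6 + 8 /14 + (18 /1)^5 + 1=13227029 /7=1889575.57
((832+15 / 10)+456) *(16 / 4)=5158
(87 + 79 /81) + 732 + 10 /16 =531749 /648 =820.60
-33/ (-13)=33/ 13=2.54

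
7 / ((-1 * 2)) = -7 / 2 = -3.50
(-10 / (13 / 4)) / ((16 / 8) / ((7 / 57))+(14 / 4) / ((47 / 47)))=-0.16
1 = 1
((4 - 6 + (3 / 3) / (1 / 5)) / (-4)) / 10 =-3 / 40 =-0.08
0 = 0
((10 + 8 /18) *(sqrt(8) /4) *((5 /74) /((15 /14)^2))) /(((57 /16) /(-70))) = -1031744 *sqrt(2) /170829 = -8.54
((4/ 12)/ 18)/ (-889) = -1/ 48006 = -0.00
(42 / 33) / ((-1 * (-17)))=14 / 187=0.07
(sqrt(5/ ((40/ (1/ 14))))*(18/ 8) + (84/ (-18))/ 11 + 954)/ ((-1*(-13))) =9*sqrt(7)/ 1456 + 31468/ 429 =73.37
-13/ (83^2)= -13/ 6889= -0.00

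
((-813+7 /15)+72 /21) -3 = -85271 /105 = -812.10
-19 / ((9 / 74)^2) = -104044 / 81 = -1284.49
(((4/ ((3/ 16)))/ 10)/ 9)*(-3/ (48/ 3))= -2/ 45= -0.04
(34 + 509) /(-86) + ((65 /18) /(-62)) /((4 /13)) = -1248311 /191952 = -6.50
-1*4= -4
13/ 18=0.72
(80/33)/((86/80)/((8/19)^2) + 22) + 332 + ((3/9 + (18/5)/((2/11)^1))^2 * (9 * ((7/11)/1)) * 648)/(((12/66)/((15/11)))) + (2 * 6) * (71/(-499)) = 66741685028273056/5915193405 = 11283094.31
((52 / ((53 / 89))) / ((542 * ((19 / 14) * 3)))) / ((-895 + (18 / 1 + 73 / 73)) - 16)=-0.00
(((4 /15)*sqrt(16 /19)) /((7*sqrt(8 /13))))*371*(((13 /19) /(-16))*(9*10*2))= -2067*sqrt(494) /361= -127.26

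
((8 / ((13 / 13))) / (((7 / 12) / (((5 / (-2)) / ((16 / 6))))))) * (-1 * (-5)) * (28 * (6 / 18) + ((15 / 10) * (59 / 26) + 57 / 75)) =-157917 / 182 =-867.68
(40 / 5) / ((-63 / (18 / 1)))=-16 / 7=-2.29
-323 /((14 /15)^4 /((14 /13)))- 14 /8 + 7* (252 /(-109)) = -1852084217 /3888248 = -476.33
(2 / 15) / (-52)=-0.00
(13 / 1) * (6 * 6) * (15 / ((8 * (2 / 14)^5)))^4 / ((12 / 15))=2363097836570215417115625 / 4096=576928182756400248319.24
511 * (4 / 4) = 511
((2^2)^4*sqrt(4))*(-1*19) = -9728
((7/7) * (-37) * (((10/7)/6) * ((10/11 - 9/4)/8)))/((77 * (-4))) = -10915/2276736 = -0.00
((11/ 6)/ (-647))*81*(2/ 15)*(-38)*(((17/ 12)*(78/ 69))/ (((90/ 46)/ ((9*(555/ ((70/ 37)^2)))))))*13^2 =3558548965257/ 15851500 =224492.88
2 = 2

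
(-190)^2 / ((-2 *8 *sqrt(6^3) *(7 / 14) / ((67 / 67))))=-9025 *sqrt(6) / 72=-307.04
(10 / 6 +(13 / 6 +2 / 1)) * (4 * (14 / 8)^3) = 12005 / 96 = 125.05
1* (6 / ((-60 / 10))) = -1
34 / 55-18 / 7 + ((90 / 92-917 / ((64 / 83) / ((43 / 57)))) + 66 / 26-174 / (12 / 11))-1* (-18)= -1037.08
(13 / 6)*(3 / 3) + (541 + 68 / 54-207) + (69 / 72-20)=68771 / 216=318.38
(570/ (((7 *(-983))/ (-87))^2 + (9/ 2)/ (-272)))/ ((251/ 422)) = 990432109440/ 6465090197213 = 0.15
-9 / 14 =-0.64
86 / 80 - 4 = -117 / 40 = -2.92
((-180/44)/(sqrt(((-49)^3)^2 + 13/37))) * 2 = -9 * sqrt(757948887146)/112668077819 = -0.00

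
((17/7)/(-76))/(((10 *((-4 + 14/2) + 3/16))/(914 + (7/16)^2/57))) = -13337137/14555520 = -0.92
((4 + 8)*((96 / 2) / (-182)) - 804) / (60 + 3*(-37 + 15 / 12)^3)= 1566976 / 265986357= 0.01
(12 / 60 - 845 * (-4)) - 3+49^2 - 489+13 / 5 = 26459 / 5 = 5291.80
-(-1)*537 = 537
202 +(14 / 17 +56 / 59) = 204384 / 1003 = 203.77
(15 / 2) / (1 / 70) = 525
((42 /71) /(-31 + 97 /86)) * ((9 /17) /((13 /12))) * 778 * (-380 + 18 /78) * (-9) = -1926454210272 /74861761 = -25733.49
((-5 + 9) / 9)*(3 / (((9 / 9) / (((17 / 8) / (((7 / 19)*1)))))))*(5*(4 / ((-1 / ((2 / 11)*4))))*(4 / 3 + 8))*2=-206720 / 99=-2088.08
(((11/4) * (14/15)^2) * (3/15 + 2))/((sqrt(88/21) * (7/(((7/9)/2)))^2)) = 539 * sqrt(462)/1458000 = 0.01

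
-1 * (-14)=14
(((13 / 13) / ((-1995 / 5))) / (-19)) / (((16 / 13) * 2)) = 13 / 242592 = 0.00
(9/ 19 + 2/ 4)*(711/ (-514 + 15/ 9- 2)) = -78921/ 58634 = -1.35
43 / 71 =0.61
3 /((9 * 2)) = 1 /6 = 0.17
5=5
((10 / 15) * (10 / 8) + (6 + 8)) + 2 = 101 / 6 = 16.83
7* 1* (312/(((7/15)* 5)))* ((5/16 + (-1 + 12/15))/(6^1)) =351/20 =17.55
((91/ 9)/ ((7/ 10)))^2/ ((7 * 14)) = 8450/ 3969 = 2.13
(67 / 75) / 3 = 67 / 225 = 0.30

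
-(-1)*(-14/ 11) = -14/ 11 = -1.27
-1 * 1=-1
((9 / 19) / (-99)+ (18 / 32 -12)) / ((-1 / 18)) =344367 / 1672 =205.96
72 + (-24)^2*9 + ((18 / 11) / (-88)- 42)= 2523567 / 484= 5213.98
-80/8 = -10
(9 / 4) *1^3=9 / 4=2.25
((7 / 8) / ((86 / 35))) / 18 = 245 / 12384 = 0.02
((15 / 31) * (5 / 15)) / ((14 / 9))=45 / 434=0.10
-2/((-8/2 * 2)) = 1/4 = 0.25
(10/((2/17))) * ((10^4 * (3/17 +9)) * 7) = 54600000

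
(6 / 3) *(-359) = -718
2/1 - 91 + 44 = -45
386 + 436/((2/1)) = 604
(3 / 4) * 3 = 2.25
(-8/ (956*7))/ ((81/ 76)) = -0.00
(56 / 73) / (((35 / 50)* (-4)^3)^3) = -125 / 14651392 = -0.00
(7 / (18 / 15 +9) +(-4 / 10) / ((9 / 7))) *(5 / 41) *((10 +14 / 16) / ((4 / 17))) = 203 / 96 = 2.11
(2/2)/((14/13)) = 13/14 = 0.93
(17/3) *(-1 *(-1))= 17/3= 5.67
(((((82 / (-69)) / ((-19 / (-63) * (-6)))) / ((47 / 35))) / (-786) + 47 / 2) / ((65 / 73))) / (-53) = -13846852576 / 27807444015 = -0.50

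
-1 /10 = -0.10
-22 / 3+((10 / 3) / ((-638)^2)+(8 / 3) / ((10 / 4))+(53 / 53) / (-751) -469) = -1089635195893 / 2292675330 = -475.27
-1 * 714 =-714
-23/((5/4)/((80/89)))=-1472/89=-16.54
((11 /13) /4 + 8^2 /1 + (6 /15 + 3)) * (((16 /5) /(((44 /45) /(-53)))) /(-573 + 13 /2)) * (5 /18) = 931687 /162019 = 5.75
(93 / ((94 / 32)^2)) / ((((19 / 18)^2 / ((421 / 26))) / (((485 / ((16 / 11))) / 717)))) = 180473404320 / 2477674043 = 72.84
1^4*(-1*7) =-7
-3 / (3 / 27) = -27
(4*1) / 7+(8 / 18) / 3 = 136 / 189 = 0.72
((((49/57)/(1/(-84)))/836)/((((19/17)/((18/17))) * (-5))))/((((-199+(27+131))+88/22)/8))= -49392/13958065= -0.00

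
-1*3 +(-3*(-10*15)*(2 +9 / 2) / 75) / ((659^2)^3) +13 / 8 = -900959300311510139 / 655243127499280328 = -1.37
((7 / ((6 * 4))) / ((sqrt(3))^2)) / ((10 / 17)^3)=34391 / 72000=0.48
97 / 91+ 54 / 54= 188 / 91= 2.07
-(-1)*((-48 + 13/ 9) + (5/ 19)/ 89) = -708484/ 15219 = -46.55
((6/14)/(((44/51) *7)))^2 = 23409/4648336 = 0.01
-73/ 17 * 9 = -657/ 17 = -38.65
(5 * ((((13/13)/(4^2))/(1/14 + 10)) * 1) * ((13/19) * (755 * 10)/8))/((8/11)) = 18893875/685824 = 27.55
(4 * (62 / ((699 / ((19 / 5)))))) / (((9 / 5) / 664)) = 3128768 / 6291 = 497.34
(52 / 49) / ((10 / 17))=442 / 245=1.80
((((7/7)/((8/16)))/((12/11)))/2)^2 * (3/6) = 121/288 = 0.42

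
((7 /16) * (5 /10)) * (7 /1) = 49 /32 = 1.53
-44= -44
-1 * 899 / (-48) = 899 / 48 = 18.73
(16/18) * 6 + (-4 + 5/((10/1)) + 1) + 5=47/6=7.83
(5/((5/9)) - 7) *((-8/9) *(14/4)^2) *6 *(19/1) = -7448/3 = -2482.67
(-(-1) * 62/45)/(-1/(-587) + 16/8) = 36394/52875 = 0.69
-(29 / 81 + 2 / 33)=-373 / 891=-0.42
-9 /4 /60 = -3 /80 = -0.04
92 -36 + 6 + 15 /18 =377 /6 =62.83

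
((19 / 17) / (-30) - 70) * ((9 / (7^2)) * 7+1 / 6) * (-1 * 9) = 2178859 / 2380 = 915.49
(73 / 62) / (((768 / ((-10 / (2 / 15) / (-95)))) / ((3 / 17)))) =0.00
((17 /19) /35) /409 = 17 /271985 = 0.00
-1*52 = -52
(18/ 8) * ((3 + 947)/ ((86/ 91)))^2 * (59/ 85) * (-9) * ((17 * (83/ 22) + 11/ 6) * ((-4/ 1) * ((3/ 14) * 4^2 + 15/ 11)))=68312869841545875/ 3803393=17961033698.48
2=2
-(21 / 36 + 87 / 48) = -115 / 48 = -2.40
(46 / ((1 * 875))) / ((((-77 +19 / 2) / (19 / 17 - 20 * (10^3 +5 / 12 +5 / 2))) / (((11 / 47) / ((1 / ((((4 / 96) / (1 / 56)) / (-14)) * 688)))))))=-356106397504 / 849436875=-419.23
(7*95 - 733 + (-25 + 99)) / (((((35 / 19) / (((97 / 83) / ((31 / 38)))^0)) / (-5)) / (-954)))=108756 / 7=15536.57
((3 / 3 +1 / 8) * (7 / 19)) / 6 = 21 / 304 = 0.07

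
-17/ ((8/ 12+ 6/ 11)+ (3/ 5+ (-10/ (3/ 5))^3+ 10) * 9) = 935/ 2286353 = 0.00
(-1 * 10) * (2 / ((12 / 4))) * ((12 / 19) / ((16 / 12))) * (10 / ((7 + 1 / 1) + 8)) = -75 / 38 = -1.97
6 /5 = 1.20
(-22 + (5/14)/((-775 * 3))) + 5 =-110671/6510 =-17.00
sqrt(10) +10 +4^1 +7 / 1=sqrt(10) +21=24.16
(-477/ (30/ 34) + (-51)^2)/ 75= 3434/ 125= 27.47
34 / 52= 17 / 26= 0.65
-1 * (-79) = 79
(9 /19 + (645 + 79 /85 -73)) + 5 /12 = 11120627 /19380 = 573.82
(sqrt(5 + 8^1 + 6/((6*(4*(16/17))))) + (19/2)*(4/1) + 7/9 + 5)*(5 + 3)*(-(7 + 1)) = -25216/9 - 8*sqrt(849) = -3034.88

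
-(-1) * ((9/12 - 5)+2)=-9/4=-2.25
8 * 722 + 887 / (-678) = 3915241 / 678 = 5774.69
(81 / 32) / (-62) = -81 / 1984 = -0.04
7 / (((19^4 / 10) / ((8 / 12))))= 140 / 390963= 0.00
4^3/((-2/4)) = -128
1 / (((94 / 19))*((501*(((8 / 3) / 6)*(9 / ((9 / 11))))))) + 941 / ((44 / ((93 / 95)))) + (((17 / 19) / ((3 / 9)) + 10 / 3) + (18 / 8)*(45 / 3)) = 1086337327 / 17895720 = 60.70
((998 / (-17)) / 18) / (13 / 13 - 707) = 499 / 108018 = 0.00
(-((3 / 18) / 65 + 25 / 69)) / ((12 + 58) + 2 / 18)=-9819 / 1886690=-0.01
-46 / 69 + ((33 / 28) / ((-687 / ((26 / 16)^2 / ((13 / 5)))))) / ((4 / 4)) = -822881 / 1231104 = -0.67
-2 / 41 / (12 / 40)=-20 / 123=-0.16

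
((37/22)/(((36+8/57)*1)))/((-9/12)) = -703/11330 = -0.06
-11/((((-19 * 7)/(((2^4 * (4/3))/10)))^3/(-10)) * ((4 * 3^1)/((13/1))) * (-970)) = 1171456/2310583613625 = 0.00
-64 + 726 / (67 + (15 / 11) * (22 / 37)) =-133714 / 2509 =-53.29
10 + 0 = 10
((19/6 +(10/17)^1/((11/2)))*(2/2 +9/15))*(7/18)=51422/25245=2.04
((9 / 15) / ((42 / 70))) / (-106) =-1 / 106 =-0.01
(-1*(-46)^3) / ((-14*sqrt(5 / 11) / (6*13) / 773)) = -2934388392*sqrt(55) / 35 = -621771621.52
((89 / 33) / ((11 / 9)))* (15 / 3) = 1335 / 121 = 11.03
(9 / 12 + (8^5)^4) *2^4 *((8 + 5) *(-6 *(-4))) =5755384150997380107936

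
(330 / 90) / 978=11 / 2934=0.00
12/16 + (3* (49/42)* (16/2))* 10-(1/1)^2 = 1119/4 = 279.75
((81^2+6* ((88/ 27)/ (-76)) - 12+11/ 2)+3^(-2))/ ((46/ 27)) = 6724767/ 1748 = 3847.12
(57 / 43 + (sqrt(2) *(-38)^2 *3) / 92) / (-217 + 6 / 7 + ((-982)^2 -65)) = 399 / 290176900 + 7581 *sqrt(2) / 155210900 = 0.00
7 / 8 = 0.88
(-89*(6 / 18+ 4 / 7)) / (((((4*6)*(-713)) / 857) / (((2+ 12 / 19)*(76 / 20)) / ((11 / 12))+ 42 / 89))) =10079177 / 219604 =45.90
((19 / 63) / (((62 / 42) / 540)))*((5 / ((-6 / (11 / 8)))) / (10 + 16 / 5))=-2375 / 248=-9.58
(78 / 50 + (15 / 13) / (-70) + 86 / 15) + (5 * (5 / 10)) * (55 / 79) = 4861933 / 539175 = 9.02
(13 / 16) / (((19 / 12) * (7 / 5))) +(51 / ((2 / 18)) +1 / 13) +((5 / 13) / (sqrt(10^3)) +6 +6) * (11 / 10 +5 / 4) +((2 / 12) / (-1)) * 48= 47 * sqrt(10) / 5200 +16586071 / 34580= 479.67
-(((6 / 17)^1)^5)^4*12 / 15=-14624633760251904 / 20321157033237862612008005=-0.00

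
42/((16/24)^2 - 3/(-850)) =321300/3427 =93.76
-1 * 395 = -395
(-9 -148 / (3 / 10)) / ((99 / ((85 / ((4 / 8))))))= -862.59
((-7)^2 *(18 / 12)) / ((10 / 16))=588 / 5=117.60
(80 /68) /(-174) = -0.01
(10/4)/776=5/1552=0.00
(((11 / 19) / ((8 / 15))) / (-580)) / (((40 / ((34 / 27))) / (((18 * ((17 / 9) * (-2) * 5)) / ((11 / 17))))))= 4913 / 158688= 0.03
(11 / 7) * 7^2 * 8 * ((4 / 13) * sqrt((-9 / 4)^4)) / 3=4158 / 13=319.85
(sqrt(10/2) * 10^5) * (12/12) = 223606.80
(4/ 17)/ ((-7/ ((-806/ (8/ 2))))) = 806/ 119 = 6.77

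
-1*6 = -6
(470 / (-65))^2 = 8836 / 169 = 52.28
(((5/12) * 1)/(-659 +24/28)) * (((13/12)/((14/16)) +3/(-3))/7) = -25/1160964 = -0.00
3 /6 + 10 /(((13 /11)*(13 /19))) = 4349 /338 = 12.87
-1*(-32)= 32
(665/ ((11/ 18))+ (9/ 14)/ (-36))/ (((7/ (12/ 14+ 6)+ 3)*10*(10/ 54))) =54295029/ 371525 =146.14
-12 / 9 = -4 / 3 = -1.33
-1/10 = -0.10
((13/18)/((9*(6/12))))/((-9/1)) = -13/729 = -0.02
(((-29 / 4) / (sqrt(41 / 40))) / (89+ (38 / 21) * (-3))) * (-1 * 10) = 0.86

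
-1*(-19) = 19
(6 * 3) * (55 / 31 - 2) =-126 / 31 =-4.06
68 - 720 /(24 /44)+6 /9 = -3754 /3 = -1251.33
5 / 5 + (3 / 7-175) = -1215 / 7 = -173.57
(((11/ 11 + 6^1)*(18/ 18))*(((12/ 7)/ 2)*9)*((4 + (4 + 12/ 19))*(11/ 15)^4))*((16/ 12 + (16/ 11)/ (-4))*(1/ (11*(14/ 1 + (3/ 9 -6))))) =1270016/ 890625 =1.43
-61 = -61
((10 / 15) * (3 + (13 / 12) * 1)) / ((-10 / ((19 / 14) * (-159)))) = 58.74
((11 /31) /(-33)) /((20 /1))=-1 /1860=-0.00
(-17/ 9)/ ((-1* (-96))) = -0.02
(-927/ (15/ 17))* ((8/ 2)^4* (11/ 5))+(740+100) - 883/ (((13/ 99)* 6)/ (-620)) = 33798426/ 325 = 103995.16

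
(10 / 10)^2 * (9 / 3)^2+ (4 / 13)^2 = 1537 / 169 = 9.09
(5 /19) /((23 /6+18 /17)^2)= 52020 /4731019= 0.01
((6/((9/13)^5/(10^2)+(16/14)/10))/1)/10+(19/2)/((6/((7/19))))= 2082134201/361401396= 5.76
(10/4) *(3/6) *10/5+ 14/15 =103/30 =3.43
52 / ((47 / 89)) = 4628 / 47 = 98.47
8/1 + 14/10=47/5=9.40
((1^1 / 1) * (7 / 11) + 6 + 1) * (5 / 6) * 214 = 1361.82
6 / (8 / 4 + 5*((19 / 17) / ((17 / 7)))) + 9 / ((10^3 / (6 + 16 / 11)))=908697 / 621500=1.46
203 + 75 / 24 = 1649 / 8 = 206.12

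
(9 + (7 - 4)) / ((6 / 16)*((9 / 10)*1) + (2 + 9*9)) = 960 / 6667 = 0.14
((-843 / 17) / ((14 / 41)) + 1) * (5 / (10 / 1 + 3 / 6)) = -171625 / 2499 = -68.68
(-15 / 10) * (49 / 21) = -7 / 2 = -3.50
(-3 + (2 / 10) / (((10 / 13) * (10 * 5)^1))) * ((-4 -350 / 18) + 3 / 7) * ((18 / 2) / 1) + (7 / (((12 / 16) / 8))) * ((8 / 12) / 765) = 299009731 / 481950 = 620.42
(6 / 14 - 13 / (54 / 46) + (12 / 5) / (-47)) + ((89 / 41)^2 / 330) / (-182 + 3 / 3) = -3180139953377 / 297302550930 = -10.70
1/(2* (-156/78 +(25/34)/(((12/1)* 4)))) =-816/3239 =-0.25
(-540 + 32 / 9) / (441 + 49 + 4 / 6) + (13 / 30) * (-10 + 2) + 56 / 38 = -323689 / 104880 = -3.09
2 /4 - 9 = -17 /2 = -8.50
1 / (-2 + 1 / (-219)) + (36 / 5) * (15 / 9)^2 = 8561 / 439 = 19.50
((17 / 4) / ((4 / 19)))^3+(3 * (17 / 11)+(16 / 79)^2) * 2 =2316050236361 / 281194496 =8236.47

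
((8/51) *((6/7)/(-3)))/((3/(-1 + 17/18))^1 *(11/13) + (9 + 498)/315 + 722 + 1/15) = -130/1966577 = -0.00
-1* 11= -11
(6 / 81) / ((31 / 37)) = 74 / 837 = 0.09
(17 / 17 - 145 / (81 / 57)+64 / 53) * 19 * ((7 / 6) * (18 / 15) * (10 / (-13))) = 37999696 / 18603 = 2042.66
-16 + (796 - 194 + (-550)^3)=-166374414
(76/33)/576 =19/4752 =0.00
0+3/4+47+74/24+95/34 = 2735/51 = 53.63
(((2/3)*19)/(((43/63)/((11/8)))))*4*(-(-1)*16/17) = 70224/731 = 96.07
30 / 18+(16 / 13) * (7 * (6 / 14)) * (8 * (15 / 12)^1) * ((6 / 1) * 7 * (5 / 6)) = 50465 / 39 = 1293.97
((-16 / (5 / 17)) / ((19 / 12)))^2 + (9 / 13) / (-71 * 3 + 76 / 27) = 31438969173 / 26632775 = 1180.46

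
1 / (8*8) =1 / 64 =0.02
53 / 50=1.06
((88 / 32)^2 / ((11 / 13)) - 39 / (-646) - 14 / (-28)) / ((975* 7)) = 9817 / 7054320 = 0.00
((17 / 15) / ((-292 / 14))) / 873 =-119 / 1911870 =-0.00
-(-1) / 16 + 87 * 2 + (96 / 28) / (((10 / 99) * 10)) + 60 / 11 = 5633669 / 30800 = 182.91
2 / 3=0.67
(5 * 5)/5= 5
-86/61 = -1.41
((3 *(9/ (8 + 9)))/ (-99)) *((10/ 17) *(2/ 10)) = -6/ 3179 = -0.00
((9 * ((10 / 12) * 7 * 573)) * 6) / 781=180495 / 781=231.11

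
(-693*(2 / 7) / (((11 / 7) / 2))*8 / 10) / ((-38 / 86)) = 43344 / 95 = 456.25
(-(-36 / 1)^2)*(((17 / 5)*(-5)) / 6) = 3672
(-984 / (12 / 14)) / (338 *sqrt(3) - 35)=-388024 *sqrt(3) / 341507 - 40180 / 341507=-2.09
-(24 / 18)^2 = -16 / 9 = -1.78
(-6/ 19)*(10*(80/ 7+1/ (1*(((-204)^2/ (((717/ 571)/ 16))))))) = -50693845165/ 1404641728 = -36.09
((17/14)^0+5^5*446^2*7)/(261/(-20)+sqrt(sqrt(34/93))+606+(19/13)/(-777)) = 7328784.08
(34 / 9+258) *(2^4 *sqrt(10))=37696 *sqrt(10) / 9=13245.02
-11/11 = -1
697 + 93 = 790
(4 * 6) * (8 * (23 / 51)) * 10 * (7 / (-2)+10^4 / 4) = 36748480 / 17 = 2161675.29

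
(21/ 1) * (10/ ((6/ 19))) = 665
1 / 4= 0.25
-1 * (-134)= 134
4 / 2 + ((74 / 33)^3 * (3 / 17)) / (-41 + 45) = 508592 / 203643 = 2.50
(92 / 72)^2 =529 / 324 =1.63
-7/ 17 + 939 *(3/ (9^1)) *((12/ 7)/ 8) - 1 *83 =-3889/ 238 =-16.34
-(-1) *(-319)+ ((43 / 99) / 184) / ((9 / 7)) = -52297835 / 163944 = -319.00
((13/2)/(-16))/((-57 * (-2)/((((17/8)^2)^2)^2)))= -90684846733/61203283968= -1.48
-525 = -525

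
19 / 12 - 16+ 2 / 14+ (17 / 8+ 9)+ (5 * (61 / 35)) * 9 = 12647 / 168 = 75.28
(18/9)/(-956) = -1/478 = -0.00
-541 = -541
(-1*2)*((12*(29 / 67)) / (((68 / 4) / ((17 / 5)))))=-696 / 335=-2.08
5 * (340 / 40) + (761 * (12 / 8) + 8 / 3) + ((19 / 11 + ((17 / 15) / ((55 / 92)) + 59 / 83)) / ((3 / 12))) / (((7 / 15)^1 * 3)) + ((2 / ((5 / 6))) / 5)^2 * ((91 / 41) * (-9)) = 1194.45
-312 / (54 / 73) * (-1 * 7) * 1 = 26572 / 9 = 2952.44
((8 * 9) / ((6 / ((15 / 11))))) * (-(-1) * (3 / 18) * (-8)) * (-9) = 2160 / 11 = 196.36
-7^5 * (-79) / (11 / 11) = 1327753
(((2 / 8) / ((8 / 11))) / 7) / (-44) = -1 / 896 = -0.00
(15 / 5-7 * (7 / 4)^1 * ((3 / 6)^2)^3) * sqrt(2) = 3.97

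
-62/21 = -2.95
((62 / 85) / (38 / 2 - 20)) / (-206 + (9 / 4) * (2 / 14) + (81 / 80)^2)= 555520 / 155864041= 0.00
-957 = -957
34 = 34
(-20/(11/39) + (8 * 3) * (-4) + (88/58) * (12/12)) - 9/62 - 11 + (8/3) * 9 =-3016877/19778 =-152.54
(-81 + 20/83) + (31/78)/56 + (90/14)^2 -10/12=-40.26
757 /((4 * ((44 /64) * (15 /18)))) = 18168 /55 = 330.33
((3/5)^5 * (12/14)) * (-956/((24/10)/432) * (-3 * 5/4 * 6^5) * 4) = 1337788229.92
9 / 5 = 1.80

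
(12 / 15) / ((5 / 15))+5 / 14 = 193 / 70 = 2.76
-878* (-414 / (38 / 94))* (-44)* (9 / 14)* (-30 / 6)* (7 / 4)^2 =14799122415 / 38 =389450589.87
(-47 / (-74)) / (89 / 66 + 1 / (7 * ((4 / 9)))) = 0.38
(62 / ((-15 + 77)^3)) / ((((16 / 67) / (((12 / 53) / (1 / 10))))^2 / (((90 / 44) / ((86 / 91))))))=4136052375 / 81717720128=0.05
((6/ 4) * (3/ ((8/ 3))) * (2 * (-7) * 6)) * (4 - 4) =0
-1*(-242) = 242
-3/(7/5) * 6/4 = -45/14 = -3.21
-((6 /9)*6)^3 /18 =-32 /9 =-3.56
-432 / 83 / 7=-432 / 581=-0.74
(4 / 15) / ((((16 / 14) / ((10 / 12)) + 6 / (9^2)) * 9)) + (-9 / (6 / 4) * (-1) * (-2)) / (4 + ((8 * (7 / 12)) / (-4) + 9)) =-48182 / 48493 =-0.99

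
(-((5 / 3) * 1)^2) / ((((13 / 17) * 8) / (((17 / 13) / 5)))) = -1445 / 12168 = -0.12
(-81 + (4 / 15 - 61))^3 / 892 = -2402314094 / 752625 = -3191.91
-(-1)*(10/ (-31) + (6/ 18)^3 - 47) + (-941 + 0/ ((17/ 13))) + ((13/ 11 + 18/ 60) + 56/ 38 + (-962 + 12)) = -3385530901/ 1749330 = -1935.33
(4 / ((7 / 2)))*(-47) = -53.71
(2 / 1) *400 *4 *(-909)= -2908800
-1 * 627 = -627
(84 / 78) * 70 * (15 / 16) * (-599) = -2201325 / 52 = -42333.17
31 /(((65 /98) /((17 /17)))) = 3038 /65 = 46.74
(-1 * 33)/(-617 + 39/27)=297/5540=0.05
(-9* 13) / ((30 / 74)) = -1443 / 5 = -288.60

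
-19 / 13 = -1.46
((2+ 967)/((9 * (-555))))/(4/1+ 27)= -0.01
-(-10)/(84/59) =7.02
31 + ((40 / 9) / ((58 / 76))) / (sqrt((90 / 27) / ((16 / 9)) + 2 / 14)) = 3040* sqrt(1582) / 29493 + 31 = 35.10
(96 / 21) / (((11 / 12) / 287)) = 15744 / 11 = 1431.27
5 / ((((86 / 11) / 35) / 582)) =560175 / 43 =13027.33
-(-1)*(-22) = -22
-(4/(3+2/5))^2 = -400/289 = -1.38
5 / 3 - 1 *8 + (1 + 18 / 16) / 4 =-557 / 96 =-5.80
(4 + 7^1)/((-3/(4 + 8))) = -44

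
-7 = -7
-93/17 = -5.47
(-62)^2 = 3844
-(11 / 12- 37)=433 / 12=36.08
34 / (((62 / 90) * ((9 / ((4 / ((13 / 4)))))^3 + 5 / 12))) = 18800640 / 149108729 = 0.13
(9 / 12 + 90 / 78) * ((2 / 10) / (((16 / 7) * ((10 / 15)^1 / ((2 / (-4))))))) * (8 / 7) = -297 / 2080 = -0.14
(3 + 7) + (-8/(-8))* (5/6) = 10.83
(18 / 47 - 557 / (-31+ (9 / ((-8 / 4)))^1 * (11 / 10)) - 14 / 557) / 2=149184826 / 18822701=7.93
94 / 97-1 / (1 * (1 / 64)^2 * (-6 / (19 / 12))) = 944462 / 873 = 1081.86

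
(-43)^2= 1849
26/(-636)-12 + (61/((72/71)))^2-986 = 719937005/274752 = 2620.32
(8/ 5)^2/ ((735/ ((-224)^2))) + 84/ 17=1145612/ 6375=179.70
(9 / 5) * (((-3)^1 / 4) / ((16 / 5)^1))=-27 / 64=-0.42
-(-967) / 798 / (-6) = -967 / 4788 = -0.20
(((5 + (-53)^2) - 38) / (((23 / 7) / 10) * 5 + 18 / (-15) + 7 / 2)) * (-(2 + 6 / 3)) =-194320 / 69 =-2816.23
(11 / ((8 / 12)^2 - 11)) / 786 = -33 / 24890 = -0.00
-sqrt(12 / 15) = -2 * sqrt(5) / 5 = -0.89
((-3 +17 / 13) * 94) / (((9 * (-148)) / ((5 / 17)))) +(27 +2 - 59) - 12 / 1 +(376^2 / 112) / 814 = -229013315 / 5666661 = -40.41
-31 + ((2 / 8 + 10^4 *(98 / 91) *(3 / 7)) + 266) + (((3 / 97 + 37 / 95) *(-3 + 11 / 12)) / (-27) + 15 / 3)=37693164329 / 7762716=4855.67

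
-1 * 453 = -453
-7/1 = -7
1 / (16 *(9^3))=0.00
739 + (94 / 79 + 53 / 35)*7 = 299382 / 395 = 757.93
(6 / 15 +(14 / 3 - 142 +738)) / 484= 2254 / 1815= 1.24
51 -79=-28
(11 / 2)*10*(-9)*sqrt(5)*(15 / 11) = -675*sqrt(5) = -1509.35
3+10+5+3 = 21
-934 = -934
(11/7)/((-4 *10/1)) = -11/280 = -0.04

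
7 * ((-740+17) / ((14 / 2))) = -723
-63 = -63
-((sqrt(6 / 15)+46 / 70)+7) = -268 / 35 - sqrt(10) / 5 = -8.29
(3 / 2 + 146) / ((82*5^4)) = 59 / 20500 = 0.00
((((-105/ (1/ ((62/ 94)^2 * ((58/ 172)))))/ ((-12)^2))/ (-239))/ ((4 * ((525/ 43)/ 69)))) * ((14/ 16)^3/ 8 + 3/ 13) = 0.00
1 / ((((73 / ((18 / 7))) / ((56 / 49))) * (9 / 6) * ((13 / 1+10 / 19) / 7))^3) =6068404224 / 2264967999062783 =0.00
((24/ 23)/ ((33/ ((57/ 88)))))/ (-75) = -19/ 69575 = -0.00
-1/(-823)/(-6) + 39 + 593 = 3120815/4938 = 632.00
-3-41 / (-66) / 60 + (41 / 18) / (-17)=-3.12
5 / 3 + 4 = 17 / 3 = 5.67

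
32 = 32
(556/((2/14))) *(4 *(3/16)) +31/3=8788/3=2929.33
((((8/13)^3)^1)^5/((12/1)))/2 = 0.00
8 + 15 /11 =103 /11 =9.36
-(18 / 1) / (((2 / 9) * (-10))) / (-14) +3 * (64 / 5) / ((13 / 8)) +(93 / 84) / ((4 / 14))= 19603 / 728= 26.93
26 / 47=0.55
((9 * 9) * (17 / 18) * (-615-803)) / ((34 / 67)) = -427527 / 2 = -213763.50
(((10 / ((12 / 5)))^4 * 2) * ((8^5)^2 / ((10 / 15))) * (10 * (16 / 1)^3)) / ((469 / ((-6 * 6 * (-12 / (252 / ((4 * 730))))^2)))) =-36620609152614400000000000 / 620487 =-59019140050660851879.25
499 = 499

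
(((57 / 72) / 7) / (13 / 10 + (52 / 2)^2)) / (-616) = -95 / 350462112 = -0.00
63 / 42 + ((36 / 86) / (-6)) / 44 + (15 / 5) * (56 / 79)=541821 / 149468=3.62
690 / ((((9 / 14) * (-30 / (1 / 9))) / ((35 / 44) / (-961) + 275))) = -1872118465 / 1712502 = -1093.21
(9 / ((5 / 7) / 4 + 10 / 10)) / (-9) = -0.85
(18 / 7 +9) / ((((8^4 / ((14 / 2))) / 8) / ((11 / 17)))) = 891 / 8704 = 0.10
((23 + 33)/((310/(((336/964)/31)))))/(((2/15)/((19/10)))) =33516/1158005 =0.03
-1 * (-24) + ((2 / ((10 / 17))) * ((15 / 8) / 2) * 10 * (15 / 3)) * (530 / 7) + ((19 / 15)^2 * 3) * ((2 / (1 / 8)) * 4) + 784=27684337 / 2100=13183.02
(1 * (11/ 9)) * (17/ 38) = 187/ 342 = 0.55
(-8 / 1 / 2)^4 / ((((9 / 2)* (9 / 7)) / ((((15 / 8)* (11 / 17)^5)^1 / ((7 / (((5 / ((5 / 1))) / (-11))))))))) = -4685120 / 38336139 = -0.12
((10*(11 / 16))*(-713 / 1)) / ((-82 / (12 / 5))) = 23529 / 164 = 143.47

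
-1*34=-34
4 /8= 1 /2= 0.50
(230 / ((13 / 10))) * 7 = 16100 / 13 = 1238.46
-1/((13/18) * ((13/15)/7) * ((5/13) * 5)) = -378/65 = -5.82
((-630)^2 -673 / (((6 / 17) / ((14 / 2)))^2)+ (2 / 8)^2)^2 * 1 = 362224522646809 / 20736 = 17468389402.33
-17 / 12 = -1.42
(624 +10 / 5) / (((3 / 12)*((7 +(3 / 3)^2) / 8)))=2504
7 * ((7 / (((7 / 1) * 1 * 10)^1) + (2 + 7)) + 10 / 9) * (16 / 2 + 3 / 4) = 625.43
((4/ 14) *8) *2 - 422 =-2922/ 7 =-417.43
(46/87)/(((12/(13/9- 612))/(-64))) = 4044320/2349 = 1721.72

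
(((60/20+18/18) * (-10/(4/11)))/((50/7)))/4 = -77/20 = -3.85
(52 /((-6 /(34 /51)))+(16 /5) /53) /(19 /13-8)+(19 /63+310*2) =881495351 /1419075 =621.18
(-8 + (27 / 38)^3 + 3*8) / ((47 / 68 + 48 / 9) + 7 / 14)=2.51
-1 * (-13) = 13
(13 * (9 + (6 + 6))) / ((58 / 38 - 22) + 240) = 5187 / 4171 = 1.24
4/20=1/5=0.20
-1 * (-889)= 889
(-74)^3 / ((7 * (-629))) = 10952 / 119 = 92.03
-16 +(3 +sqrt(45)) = -6.29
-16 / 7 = -2.29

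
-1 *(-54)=54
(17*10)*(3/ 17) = 30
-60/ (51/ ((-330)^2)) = -128117.65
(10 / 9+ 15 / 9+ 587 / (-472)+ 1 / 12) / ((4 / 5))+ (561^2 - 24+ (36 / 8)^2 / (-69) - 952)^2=884816037610427273 / 8988768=98435740872.43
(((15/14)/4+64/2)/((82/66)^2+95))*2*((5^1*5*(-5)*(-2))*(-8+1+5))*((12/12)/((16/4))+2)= -2213800875/2943808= -752.02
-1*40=-40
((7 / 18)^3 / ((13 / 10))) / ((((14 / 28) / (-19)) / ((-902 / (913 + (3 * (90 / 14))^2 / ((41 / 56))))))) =4217704645 / 3865014387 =1.09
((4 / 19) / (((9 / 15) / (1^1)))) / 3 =20 / 171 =0.12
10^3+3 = 1003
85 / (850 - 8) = 85 / 842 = 0.10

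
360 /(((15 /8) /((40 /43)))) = 7680 /43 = 178.60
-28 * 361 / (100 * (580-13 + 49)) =-361 / 2200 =-0.16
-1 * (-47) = 47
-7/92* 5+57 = 5209/92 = 56.62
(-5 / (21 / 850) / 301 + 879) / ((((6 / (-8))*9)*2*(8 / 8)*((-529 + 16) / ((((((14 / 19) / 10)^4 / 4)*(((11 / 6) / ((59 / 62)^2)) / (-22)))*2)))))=-261433842901 / 1519814342833835625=-0.00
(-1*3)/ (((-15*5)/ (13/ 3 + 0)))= 13/ 75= 0.17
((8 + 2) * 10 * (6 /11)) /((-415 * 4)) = -30 /913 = -0.03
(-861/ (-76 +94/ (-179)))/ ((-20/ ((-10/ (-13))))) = -51373/ 118716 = -0.43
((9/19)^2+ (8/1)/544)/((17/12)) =17607/104329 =0.17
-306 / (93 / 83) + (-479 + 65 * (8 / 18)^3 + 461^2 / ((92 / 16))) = 18823091791 / 519777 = 36213.78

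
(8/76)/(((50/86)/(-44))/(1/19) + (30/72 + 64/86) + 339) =1419/4582154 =0.00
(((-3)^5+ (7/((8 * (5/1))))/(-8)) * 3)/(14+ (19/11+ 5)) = -45023/1280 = -35.17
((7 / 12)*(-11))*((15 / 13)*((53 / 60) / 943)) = -4081 / 588432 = -0.01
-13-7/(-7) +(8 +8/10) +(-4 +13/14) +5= -89/70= -1.27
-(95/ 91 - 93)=8368/ 91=91.96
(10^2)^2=10000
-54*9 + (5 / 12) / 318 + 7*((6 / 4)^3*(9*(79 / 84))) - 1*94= -5800777 / 15264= -380.03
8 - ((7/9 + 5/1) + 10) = -70/9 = -7.78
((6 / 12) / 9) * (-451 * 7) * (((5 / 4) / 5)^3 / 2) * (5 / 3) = -15785 / 6912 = -2.28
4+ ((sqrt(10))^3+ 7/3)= 37.96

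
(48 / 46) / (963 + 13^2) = 0.00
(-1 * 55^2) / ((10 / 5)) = -3025 / 2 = -1512.50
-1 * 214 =-214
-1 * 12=-12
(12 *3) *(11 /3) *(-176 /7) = -3318.86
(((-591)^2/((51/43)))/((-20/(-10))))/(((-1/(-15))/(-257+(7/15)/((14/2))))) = -9647257647/17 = -567485743.94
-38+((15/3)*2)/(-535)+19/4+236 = 86769/428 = 202.73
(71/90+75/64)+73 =215887/2880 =74.96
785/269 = 2.92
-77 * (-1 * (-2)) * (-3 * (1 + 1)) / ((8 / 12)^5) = 56133 / 8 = 7016.62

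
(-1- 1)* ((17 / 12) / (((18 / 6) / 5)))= -85 / 18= -4.72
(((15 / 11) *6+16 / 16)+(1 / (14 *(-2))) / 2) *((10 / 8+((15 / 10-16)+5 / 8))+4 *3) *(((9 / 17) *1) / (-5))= 50805 / 83776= 0.61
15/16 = 0.94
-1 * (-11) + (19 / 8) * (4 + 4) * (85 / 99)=2704 / 99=27.31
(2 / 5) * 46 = 92 / 5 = 18.40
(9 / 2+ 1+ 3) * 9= 153 / 2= 76.50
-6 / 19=-0.32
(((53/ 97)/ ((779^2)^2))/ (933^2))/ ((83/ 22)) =1166/ 2580851075089411310859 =0.00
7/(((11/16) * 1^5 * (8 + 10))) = 56/99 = 0.57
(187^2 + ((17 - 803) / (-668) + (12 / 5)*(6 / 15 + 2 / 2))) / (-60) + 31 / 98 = -14301657019 / 24549000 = -582.58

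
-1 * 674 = -674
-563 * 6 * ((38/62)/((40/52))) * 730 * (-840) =51163323120/31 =1650429778.06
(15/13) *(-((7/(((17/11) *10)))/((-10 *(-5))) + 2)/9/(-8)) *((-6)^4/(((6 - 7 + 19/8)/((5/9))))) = 204924/12155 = 16.86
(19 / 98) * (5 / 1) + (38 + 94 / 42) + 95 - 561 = -124889 / 294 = -424.79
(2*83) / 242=83 / 121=0.69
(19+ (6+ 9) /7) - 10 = 78 /7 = 11.14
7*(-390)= -2730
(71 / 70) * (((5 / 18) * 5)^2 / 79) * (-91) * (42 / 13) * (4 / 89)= -62125 / 189837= -0.33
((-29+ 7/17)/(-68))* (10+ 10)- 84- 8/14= -154078/2023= -76.16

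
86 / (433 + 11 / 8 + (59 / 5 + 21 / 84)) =3440 / 17857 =0.19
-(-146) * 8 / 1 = 1168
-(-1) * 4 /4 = 1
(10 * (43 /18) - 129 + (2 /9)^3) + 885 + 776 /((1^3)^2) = 1134251 /729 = 1555.90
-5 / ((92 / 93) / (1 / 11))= -465 / 1012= -0.46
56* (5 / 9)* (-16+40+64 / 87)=602560 / 783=769.55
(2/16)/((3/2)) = 1/12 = 0.08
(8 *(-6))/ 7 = -48/ 7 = -6.86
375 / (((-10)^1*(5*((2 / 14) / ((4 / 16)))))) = -105 / 8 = -13.12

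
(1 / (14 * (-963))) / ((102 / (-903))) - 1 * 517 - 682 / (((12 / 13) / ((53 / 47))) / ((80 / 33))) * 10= -7083825255 / 341972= -20714.64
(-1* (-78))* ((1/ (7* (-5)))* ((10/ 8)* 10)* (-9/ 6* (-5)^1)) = -2925/ 14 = -208.93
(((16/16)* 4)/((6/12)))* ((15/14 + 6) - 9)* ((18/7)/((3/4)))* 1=-2592/49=-52.90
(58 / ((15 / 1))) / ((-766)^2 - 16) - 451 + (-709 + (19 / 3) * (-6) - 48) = -5483085271 / 4400550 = -1246.00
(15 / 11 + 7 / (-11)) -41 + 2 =-38.27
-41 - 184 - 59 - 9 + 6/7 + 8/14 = -291.57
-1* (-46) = 46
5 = 5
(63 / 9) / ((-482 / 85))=-595 / 482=-1.23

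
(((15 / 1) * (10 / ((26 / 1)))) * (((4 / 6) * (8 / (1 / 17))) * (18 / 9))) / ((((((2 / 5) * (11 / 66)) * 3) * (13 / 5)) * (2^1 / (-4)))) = -680000 / 169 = -4023.67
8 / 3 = 2.67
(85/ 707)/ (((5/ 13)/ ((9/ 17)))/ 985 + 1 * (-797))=-1959165/ 12987615452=-0.00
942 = 942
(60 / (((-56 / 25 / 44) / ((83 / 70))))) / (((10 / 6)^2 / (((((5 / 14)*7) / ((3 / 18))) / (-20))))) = 73953 / 196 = 377.31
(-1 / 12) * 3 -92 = -369 / 4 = -92.25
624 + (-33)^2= 1713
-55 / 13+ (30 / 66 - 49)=-7547 / 143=-52.78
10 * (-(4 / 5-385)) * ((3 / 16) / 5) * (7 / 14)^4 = 5763 / 640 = 9.00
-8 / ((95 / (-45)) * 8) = 9 / 19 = 0.47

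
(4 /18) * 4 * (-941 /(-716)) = 1882 /1611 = 1.17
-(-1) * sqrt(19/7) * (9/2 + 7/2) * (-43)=-566.74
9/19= 0.47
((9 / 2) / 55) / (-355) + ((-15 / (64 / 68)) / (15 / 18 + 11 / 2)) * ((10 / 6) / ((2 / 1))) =-24897111 / 11871200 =-2.10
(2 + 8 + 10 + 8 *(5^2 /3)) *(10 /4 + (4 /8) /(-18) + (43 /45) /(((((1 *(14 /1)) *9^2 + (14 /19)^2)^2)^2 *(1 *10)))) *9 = 406963935517866908406364919 /211044391798370310075000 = 1928.33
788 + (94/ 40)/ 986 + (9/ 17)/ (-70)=787.99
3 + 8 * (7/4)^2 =55/2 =27.50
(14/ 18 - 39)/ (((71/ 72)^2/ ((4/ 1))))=-792576/ 5041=-157.23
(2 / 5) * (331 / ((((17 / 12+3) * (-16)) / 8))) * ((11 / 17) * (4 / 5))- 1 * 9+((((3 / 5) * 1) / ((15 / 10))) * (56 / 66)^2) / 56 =-410963737 / 24529725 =-16.75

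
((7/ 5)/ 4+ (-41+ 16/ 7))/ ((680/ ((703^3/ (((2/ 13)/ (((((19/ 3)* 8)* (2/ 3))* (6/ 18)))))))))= -460912069428499/ 321300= -1434522469.43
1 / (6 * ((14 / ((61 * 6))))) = 61 / 14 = 4.36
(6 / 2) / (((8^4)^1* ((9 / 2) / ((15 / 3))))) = 5 / 6144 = 0.00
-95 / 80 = -19 / 16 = -1.19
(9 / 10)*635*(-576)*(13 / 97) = -4279392 / 97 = -44117.44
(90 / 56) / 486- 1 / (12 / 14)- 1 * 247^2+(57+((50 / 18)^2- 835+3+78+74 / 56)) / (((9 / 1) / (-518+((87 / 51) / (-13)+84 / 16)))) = -10088738335 / 462672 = -21805.38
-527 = -527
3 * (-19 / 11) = -57 / 11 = -5.18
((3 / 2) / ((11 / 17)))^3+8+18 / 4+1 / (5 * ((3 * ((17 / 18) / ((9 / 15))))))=113135839 / 4525400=25.00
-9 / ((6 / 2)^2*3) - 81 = -244 / 3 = -81.33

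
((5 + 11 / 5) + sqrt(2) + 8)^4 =76193.72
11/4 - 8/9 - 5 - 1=-149/36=-4.14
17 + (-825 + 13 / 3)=-2411 / 3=-803.67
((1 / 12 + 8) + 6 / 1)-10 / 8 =77 / 6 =12.83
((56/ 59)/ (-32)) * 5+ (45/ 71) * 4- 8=-94053/ 16756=-5.61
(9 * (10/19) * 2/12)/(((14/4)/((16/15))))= 32/133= 0.24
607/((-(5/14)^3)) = -1665608/125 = -13324.86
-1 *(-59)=59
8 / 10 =0.80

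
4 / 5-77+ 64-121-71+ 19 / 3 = -2968 / 15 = -197.87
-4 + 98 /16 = 17 /8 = 2.12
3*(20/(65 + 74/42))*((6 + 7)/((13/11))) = 6930/701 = 9.89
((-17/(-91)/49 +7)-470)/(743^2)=-2064500/2461586491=-0.00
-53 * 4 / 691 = -212 / 691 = -0.31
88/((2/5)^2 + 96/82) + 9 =2329/31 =75.13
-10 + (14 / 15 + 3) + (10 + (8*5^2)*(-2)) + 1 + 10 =-5776 / 15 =-385.07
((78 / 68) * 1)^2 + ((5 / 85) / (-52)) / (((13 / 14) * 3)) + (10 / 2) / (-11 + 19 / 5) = 545851 / 879138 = 0.62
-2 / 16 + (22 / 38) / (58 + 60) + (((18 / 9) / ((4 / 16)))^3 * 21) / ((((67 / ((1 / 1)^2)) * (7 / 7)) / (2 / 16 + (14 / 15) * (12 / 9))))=1979625967 / 9012840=219.65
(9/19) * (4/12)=3/19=0.16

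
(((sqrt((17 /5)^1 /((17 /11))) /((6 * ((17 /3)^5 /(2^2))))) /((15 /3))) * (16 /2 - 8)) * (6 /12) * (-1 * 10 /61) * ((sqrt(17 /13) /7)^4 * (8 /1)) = 0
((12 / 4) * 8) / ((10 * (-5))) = -12 / 25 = -0.48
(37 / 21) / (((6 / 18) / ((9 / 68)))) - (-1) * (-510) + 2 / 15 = -3635453 / 7140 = -509.17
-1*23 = -23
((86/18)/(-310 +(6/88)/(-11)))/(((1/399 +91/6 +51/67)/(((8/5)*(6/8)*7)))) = -273303184/33630677505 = -0.01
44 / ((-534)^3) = -11 / 38068326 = -0.00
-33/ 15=-11/ 5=-2.20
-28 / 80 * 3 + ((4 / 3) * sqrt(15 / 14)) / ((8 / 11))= -21 / 20 + 11 * sqrt(210) / 84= 0.85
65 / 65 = 1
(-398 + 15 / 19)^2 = 56957209 / 361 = 157776.20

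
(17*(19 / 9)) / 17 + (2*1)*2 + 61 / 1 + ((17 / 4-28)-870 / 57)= 28.10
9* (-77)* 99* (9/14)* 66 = -2910897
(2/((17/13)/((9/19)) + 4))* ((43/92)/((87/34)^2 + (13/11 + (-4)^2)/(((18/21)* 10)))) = 8885305/549574144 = 0.02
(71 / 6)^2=140.03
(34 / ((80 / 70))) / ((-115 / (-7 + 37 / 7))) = 51 / 115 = 0.44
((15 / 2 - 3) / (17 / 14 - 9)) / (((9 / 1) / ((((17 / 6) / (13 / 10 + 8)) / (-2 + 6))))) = -595 / 121644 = -0.00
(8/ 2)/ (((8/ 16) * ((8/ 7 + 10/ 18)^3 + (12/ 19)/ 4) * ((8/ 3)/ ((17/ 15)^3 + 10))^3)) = 376646875762709699/ 3003244750000000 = 125.41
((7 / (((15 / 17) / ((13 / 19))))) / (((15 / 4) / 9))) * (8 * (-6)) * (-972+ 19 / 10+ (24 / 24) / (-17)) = 1440802272 / 2375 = 606653.59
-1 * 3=-3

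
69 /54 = 23 /18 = 1.28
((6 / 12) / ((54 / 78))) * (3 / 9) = 13 / 54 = 0.24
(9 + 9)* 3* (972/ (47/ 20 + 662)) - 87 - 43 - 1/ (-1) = -221421/ 4429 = -49.99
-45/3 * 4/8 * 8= -60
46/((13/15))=690/13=53.08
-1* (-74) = 74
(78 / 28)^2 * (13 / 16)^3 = 3341637 / 802816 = 4.16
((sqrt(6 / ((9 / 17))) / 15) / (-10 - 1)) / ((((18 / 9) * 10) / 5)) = -sqrt(102) / 1980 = -0.01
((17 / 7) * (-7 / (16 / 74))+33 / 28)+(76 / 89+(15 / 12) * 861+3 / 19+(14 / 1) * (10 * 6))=174223159 / 94696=1839.82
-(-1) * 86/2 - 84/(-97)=4255/97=43.87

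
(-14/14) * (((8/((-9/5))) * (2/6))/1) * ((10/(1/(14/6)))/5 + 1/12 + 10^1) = 590/27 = 21.85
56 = 56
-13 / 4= -3.25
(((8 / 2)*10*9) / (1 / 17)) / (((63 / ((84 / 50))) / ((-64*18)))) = -940032 / 5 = -188006.40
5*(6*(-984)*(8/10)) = -23616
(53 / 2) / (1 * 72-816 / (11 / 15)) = -11 / 432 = -0.03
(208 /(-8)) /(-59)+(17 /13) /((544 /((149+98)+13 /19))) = 18583 /17936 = 1.04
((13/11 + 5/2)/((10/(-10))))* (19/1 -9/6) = -2835/44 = -64.43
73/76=0.96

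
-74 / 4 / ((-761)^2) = -37 / 1158242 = -0.00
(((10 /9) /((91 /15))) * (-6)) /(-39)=100 /3549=0.03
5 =5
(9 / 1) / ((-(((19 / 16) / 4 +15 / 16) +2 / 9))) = -5184 / 839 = -6.18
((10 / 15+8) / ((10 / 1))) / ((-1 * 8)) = -0.11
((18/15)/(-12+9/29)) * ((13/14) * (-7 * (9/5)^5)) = 22261473/1765625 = 12.61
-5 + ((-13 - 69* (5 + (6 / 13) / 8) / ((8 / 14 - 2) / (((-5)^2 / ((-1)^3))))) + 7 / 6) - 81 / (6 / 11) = -6272.50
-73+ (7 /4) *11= -215 /4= -53.75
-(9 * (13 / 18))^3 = -2197 / 8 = -274.62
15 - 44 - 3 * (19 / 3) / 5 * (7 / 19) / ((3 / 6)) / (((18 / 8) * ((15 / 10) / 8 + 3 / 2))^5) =-122871880754771 / 4236443047215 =-29.00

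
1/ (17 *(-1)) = -1/ 17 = -0.06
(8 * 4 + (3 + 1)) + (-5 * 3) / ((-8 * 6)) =581 / 16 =36.31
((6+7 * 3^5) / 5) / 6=569 / 10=56.90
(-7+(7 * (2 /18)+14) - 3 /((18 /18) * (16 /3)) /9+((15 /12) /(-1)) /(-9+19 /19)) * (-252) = -15869 /8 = -1983.62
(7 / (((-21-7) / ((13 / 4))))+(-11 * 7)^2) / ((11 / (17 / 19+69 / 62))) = 20392965 / 18848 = 1081.97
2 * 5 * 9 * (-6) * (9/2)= -2430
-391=-391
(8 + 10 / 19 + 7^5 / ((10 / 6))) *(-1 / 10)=-958809 / 950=-1009.27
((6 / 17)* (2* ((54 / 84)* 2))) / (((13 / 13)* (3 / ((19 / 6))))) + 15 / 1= 1899 / 119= 15.96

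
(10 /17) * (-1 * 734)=-7340 /17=-431.76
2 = 2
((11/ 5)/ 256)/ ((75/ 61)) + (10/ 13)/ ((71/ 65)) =4847641/ 6816000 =0.71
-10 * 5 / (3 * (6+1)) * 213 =-3550 / 7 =-507.14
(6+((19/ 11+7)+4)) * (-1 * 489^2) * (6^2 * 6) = -10639928016/ 11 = -967266183.27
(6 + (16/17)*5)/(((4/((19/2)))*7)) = 3.63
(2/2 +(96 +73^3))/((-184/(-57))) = 482163/4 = 120540.75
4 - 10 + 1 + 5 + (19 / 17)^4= 130321 / 83521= 1.56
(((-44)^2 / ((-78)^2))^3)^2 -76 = -940985526821177259980 / 12381557655576425121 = -76.00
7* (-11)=-77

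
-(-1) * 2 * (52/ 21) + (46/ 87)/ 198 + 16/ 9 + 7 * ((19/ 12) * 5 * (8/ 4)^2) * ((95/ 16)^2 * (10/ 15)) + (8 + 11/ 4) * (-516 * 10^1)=-387818901773/ 7717248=-50253.52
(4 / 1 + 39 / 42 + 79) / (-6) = -1175 / 84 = -13.99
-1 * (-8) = 8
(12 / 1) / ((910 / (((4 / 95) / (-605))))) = -24 / 26151125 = -0.00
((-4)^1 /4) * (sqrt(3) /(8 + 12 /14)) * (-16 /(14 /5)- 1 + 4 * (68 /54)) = 317 * sqrt(3) /1674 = 0.33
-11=-11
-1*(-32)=32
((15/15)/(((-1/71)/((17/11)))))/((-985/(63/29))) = 0.24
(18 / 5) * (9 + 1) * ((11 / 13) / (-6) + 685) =320514 / 13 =24654.92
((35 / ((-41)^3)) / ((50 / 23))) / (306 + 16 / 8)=-23 / 30325240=-0.00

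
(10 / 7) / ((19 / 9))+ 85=11395 / 133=85.68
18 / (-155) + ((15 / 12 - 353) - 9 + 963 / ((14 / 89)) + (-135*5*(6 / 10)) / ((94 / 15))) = 1161958767 / 203980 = 5696.43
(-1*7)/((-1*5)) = 7/5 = 1.40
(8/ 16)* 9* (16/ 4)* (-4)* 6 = -432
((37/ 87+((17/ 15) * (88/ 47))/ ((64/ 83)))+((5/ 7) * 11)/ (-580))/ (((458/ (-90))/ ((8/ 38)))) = -10866519/ 83025782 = -0.13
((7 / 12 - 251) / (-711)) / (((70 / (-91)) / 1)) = -7813 / 17064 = -0.46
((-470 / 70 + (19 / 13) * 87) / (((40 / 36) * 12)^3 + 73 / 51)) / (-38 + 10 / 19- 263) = -0.00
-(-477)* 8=3816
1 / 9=0.11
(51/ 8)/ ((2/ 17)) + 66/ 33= 899/ 16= 56.19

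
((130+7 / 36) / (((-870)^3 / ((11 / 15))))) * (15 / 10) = -51557 / 237061080000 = -0.00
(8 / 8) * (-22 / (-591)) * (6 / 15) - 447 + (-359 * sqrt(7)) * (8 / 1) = -2872 * sqrt(7) - 1320841 / 2955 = -8045.58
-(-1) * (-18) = -18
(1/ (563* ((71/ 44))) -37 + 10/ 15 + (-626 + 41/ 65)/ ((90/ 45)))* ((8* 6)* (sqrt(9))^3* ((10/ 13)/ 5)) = -2350506678192/ 33777185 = -69588.59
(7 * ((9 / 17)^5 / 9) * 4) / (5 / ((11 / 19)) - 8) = 288684 / 1419857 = 0.20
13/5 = 2.60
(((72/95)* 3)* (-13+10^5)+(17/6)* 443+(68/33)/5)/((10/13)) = 18632732963/62700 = 297172.77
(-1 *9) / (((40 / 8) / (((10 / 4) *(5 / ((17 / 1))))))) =-45 / 34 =-1.32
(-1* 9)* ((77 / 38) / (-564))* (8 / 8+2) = 693 / 7144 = 0.10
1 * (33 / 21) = 11 / 7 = 1.57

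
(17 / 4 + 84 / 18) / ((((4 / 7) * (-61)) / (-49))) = 36701 / 2928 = 12.53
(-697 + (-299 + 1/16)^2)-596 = 22546081/256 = 88070.63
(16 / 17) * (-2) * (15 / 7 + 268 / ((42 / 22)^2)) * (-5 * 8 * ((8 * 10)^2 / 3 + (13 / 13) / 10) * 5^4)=170877769520000 / 22491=7597606576.85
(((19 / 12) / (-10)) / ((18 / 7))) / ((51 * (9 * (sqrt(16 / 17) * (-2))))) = 133 * sqrt(17) / 7931520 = 0.00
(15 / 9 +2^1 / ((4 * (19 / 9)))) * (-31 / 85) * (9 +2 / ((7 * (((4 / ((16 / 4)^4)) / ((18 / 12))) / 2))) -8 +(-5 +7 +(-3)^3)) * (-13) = 449748 / 1615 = 278.48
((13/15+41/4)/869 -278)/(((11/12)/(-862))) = 12494046086/47795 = 261409.06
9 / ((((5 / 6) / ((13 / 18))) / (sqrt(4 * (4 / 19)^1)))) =7.16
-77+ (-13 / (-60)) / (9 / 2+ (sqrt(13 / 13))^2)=-76.96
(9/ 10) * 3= 27/ 10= 2.70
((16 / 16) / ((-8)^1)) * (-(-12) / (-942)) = 1 / 628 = 0.00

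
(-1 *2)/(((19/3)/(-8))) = 48/19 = 2.53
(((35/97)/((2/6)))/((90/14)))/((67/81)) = 1323/6499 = 0.20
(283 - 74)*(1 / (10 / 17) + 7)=18183 / 10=1818.30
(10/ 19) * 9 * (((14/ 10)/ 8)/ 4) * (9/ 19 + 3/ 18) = 1533/ 11552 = 0.13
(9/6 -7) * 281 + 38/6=-9235/6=-1539.17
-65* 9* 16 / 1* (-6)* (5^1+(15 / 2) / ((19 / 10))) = 9547200 / 19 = 502484.21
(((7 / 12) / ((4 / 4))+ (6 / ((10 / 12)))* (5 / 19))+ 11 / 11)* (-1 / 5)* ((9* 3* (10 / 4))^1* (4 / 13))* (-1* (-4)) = -1098 / 19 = -57.79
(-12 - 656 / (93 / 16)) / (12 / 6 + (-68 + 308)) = -5806 / 11253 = -0.52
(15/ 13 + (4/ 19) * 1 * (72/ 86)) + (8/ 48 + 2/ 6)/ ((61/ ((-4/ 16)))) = 6883355/ 5183048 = 1.33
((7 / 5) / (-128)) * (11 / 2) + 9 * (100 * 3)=3455923 / 1280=2699.94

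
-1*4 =-4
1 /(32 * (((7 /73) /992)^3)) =11867346377728 /343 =34598677486.09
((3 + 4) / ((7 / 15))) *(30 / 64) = 225 / 32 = 7.03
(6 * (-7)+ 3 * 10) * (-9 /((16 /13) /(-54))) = -9477 /2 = -4738.50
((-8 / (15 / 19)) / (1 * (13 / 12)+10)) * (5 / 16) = -0.29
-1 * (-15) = 15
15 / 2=7.50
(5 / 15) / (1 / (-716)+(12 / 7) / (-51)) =-85204 / 8949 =-9.52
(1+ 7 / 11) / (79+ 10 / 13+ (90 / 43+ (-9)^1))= 5031 / 224015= 0.02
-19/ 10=-1.90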